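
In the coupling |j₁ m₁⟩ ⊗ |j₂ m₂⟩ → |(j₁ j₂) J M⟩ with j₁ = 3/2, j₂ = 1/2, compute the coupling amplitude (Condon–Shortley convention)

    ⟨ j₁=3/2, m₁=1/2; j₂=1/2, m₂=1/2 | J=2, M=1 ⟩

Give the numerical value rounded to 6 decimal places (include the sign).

√[5·0!3!1!/5! · 2!1!1!0!3!1!] = √(3)
  +(−1)^0/∏(0,0,1,1,2,0)! = 1/2  (running 1/2)
⟨..|..⟩ = √(3)·(1/2) = +0.866025

+0.866025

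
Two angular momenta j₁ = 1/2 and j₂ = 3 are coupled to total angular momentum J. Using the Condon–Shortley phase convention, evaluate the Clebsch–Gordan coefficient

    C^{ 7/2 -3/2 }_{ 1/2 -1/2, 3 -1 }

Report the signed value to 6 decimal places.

+√(5/7) ≈ +0.845154

triangle: 0!×1!×6!/8! = 720/40320
(j±m)!: 0!×1!×2!×4!×2!×5! = 11520
prefactor² = (2J+1)×Δ×N² = 11520/7
  k=0: +1/(0!×0!×1!×2!×0!×4!) = 1/48
Σ = 1/48  ⇒  CG² = 11520/7×1/48² = 5/7
CG = +√(5/7) = +0.845154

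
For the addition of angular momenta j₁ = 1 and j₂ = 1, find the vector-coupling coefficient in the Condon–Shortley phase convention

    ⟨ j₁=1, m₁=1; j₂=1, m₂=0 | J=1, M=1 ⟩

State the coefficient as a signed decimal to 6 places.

triangle: 1!*1!*1!/4! = 1/24
(j±m)!: 2!*0!*1!*1!*2!*0! = 4
prefactor² = (2J+1)*Δ*N² = 1/2
  k=0: +1/(0!*1!*0!*1!*1!*0!) = 1
Σ = 1  ⇒  CG² = 1/2*1² = 1/2
CG = +√(1/2) = +0.707107

+0.707107  (= +√(1/2))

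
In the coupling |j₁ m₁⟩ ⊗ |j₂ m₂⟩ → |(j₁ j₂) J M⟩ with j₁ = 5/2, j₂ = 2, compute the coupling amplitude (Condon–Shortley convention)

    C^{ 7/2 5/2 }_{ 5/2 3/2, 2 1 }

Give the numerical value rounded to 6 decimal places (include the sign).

+√(1/63) = +0.125988

j₁+j₂−J=1  J+j₁−j₂=4  J−j₁+j₂=3  j₁+j₂+J+1=9
(j₁±m₁, j₂±m₂, J±M) = (4,1,3,1,6,1)
P² = 2304/7
sum k=0..1:
  [0] +1/36 = 1/36
  [1] −1/48 = -1/48
S = 1/144
C² = P²·S² = 1/63 ; C = +0.125988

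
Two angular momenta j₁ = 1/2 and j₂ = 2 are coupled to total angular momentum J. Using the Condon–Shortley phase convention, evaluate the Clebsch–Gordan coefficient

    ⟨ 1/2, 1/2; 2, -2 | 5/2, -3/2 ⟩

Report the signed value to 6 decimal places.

j₁+j₂−J=0  J+j₁−j₂=1  J−j₁+j₂=4  j₁+j₂+J+1=6
(j₁±m₁, j₂±m₂, J±M) = (1,0,0,4,1,4)
P² = 576/5
sum k=0..0:
  [0] +1/24 = 1/24
S = 1/24
C² = P²·S² = 1/5 ; C = +0.447214

+√(1/5) = +0.447214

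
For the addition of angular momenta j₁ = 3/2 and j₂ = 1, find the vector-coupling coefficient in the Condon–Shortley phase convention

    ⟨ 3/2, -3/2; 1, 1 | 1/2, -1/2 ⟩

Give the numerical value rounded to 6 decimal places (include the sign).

√[2·2!1!0!/4! · 0!3!2!0!0!1!] = √(2)
  +(−1)^2/∏(2,0,1,0,0,0)! = 1/2  (running 1/2)
⟨..|..⟩ = √(2)·(1/2) = +0.707107

+0.707107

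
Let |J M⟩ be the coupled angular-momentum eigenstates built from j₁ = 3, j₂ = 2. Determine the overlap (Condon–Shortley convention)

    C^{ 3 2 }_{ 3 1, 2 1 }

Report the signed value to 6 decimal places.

triangle: 2!×4!×2!/9! = 96/362880
(j±m)!: 4!×2!×3!×1!×5!×1! = 34560
prefactor² = (2J+1)×Δ×N² = 64
  k=1: −1/(1!×1!×1!×2!×3!×0!) = -1/12
  k=2: +1/(2!×0!×0!×1!×4!×1!) = 1/48
Σ = -1/16  ⇒  CG² = 64×(-1/16)² = 1/4
CG = −√(1/4) = -0.500000

−√(1/4) = -0.500000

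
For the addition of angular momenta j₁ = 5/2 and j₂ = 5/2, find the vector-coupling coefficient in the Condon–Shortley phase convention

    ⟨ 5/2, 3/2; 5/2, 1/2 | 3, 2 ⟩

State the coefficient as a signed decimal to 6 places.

√[7·2!3!3!/9! · 4!1!3!2!5!1!] = √(48)
  +(−1)^0/∏(0,2,1,3,2,0)! = 1/24  (running 1/24)
  +(−1)^1/∏(1,1,0,2,3,1)! = -1/12  (running -1/24)
⟨..|..⟩ = √(48)·(-1/24) = -0.288675

−√(1/12) = -0.288675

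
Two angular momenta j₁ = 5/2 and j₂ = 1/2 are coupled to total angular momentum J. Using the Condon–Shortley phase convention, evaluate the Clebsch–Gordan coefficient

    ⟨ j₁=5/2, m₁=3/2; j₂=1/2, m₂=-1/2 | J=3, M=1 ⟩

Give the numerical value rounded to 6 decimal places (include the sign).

j₁+j₂−J=0  J+j₁−j₂=5  J−j₁+j₂=1  j₁+j₂+J+1=7
(j₁±m₁, j₂±m₂, J±M) = (4,1,0,1,4,2)
P² = 192
sum k=0..0:
  [0] +1/24 = 1/24
S = 1/24
C² = P²·S² = 1/3 ; C = +0.577350

+0.577350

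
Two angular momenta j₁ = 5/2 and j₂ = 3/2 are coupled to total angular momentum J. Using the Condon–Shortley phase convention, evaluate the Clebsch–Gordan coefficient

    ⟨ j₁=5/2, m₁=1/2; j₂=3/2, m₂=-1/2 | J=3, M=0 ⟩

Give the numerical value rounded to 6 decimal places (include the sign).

+√(1/5) ≈ +0.447214

triangle: 1!*4!*2!/8! = 48/40320
(j±m)!: 3!*2!*1!*2!*3!*3! = 864
prefactor² = (2J+1)*Δ*N² = 36/5
  k=0: +1/(0!*1!*2!*1!*2!*1!) = 1/4
  k=1: −1/(1!*0!*1!*0!*3!*2!) = -1/12
Σ = 1/6  ⇒  CG² = 36/5*1/6² = 1/5
CG = +√(1/5) = +0.447214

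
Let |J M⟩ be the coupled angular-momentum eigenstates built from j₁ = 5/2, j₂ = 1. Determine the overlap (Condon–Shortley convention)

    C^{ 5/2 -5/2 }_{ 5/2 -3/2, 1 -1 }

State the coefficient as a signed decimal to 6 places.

j₁+j₂−J=1  J+j₁−j₂=4  J−j₁+j₂=1  j₁+j₂+J+1=7
(j₁±m₁, j₂±m₂, J±M) = (1,4,0,2,0,5)
P² = 1152/7
sum k=0..0:
  [0] +1/24 = 1/24
S = 1/24
C² = P²·S² = 2/7 ; C = +0.534522

+√(2/7) ≈ +0.534522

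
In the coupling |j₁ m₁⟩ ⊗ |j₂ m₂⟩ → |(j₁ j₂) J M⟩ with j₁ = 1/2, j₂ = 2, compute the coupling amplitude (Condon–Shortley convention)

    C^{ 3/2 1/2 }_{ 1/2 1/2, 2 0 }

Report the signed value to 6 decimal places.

j₁+j₂−J=1  J+j₁−j₂=0  J−j₁+j₂=3  j₁+j₂+J+1=5
(j₁±m₁, j₂±m₂, J±M) = (1,0,2,2,2,1)
P² = 8/5
sum k=0..0:
  [0] +1/2 = 1/2
S = 1/2
C² = P²·S² = 2/5 ; C = +0.632456

+√(2/5) = +0.632456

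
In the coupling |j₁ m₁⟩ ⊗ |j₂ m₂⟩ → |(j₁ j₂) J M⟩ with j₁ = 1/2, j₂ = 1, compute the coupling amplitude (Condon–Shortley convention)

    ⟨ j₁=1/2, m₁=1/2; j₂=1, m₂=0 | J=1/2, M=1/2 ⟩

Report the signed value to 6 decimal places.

j₁+j₂−J=1  J+j₁−j₂=0  J−j₁+j₂=1  j₁+j₂+J+1=3
(j₁±m₁, j₂±m₂, J±M) = (1,0,1,1,1,0)
P² = 1/3
sum k=0..0:
  [0] +1/1 = 1
S = 1
C² = P²·S² = 1/3 ; C = +0.577350

+0.577350  (= +√(1/3))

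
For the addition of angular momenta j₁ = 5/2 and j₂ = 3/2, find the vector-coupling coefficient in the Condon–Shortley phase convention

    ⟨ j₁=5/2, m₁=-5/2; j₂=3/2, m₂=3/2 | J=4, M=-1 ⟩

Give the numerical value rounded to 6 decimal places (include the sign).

triangle: 0!×5!×3!/9! = 720/362880
(j±m)!: 0!×5!×3!×0!×3!×5! = 518400
prefactor² = (2J+1)×Δ×N² = 64800/7
  k=0: +1/(0!×0!×5!×3!×0!×0!) = 1/720
Σ = 1/720  ⇒  CG² = 64800/7×1/720² = 1/56
CG = +√(1/56) = +0.133631

+√(1/56) ≈ +0.133631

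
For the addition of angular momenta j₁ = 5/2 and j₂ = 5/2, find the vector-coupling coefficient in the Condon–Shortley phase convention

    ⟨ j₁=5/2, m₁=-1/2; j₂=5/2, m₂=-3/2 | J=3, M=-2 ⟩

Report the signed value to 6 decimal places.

−√(1/12) ≈ -0.288675

√[7·2!3!3!/9! · 2!3!1!4!1!5!] = √(48)
  +(−1)^0/∏(0,2,3,1,0,2)! = 1/24  (running 1/24)
  +(−1)^1/∏(1,1,2,0,1,3)! = -1/12  (running -1/24)
⟨..|..⟩ = √(48)·(-1/24) = -0.288675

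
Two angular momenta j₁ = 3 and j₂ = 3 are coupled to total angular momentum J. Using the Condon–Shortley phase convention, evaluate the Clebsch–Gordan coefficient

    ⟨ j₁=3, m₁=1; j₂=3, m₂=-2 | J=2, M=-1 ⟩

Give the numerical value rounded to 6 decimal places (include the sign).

√[5·4!2!2!/9! · 4!2!1!5!1!3!] = √(320/7)
  +(−1)^0/∏(0,4,2,1,0,1)! = 1/48  (running 1/48)
  +(−1)^1/∏(1,3,1,0,1,2)! = -1/12  (running -1/16)
⟨..|..⟩ = √(320/7)·(-1/16) = -0.422577

−√(5/28) = -0.422577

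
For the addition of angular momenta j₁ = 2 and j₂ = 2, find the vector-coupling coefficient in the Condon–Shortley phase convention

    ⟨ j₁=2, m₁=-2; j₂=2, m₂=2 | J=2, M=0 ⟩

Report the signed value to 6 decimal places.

+0.534522

triangle: 2!*2!*2!/7! = 8/5040
(j±m)!: 0!*4!*4!*0!*2!*2! = 2304
prefactor² = (2J+1)*Δ*N² = 128/7
  k=2: +1/(2!*0!*2!*2!*0!*0!) = 1/8
Σ = 1/8  ⇒  CG² = 128/7*1/8² = 2/7
CG = +√(2/7) = +0.534522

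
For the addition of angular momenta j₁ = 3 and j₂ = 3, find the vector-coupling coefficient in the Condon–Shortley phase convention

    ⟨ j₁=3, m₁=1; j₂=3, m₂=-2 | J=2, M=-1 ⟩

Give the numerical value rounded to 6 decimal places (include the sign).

√[5·4!2!2!/9! · 4!2!1!5!1!3!] = √(320/7)
  +(−1)^0/∏(0,4,2,1,0,1)! = 1/48  (running 1/48)
  +(−1)^1/∏(1,3,1,0,1,2)! = -1/12  (running -1/16)
⟨..|..⟩ = √(320/7)·(-1/16) = -0.422577

−√(5/28) = -0.422577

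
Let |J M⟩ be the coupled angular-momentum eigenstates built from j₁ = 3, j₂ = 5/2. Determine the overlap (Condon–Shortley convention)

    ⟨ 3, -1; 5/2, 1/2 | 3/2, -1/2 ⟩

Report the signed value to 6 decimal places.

triangle: 4!×2!×1!/8! = 48/40320
(j±m)!: 2!×4!×3!×2!×1!×2! = 1152
prefactor² = (2J+1)×Δ×N² = 192/35
  k=2: +1/(2!×2!×2!×1!×0!×0!) = 1/8
  k=3: −1/(3!×1!×1!×0!×1!×1!) = -1/6
Σ = -1/24  ⇒  CG² = 192/35×(-1/24)² = 1/105
CG = −√(1/105) = -0.097590

-0.097590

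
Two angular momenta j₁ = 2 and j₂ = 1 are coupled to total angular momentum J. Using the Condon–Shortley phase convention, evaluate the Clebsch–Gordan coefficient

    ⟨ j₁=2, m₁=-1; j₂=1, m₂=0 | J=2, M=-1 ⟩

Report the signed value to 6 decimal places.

√[5·1!3!1!/6! · 1!3!1!1!1!3!] = √(3/2)
  +(−1)^0/∏(0,1,3,1,0,0)! = 1/6  (running 1/6)
  +(−1)^1/∏(1,0,2,0,1,1)! = -1/2  (running -1/3)
⟨..|..⟩ = √(3/2)·(-1/3) = -0.408248

-0.408248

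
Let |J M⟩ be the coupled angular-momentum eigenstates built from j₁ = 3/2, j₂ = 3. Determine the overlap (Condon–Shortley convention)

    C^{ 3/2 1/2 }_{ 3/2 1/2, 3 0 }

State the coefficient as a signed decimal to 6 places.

-0.507093  (= −√(9/35))

j₁+j₂−J=3  J+j₁−j₂=0  J−j₁+j₂=3  j₁+j₂+J+1=7
(j₁±m₁, j₂±m₂, J±M) = (2,1,3,3,2,1)
P² = 144/35
sum k=1..1:
  [1] −1/4 = -1/4
S = -1/4
C² = P²·S² = 9/35 ; C = -0.507093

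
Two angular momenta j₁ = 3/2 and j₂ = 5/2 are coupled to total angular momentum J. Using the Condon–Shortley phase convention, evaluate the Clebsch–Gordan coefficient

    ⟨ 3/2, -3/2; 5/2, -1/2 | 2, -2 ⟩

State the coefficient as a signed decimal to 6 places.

+√(1/7) ≈ +0.377964

j₁+j₂−J=2  J+j₁−j₂=1  J−j₁+j₂=3  j₁+j₂+J+1=7
(j₁±m₁, j₂±m₂, J±M) = (0,3,2,3,0,4)
P² = 144/7
sum k=2..2:
  [2] +1/12 = 1/12
S = 1/12
C² = P²·S² = 1/7 ; C = +0.377964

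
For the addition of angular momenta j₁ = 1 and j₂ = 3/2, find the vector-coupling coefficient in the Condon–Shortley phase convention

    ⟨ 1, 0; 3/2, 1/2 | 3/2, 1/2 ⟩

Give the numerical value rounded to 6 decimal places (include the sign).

−√(1/15) ≈ -0.258199

√[4·1!1!2!/5! · 1!1!2!1!2!1!] = √(4/15)
  +(−1)^0/∏(0,1,1,2,0,0)! = 1/2  (running 1/2)
  +(−1)^1/∏(1,0,0,1,1,1)! = -1  (running -1/2)
⟨..|..⟩ = √(4/15)·(-1/2) = -0.258199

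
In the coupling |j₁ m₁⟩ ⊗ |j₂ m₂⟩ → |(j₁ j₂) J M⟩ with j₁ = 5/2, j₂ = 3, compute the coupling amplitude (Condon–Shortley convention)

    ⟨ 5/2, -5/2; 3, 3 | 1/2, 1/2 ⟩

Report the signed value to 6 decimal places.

j₁+j₂−J=5  J+j₁−j₂=0  J−j₁+j₂=1  j₁+j₂+J+1=7
(j₁±m₁, j₂±m₂, J±M) = (0,5,6,0,1,0)
P² = 28800/7
sum k=5..5:
  [5] −1/120 = -1/120
S = -1/120
C² = P²·S² = 2/7 ; C = -0.534522

−√(2/7) ≈ -0.534522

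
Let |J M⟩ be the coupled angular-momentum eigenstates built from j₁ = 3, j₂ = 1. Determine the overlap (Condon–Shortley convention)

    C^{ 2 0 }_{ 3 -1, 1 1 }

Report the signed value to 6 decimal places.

+0.534522

triangle: 2!×4!×0!/7! = 48/5040
(j±m)!: 2!×4!×2!×0!×2!×2! = 384
prefactor² = (2J+1)×Δ×N² = 128/7
  k=2: +1/(2!×0!×2!×0!×2!×0!) = 1/8
Σ = 1/8  ⇒  CG² = 128/7×1/8² = 2/7
CG = +√(2/7) = +0.534522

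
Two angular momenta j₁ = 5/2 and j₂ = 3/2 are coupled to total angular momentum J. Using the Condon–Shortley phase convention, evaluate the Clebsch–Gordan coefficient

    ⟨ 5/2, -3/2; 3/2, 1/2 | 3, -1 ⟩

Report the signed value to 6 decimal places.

−√(49/120) = -0.639010

j₁+j₂−J=1  J+j₁−j₂=4  J−j₁+j₂=2  j₁+j₂+J+1=8
(j₁±m₁, j₂±m₂, J±M) = (1,4,2,1,2,4)
P² = 96/5
sum k=0..1:
  [0] +1/48 = 1/48
  [1] −1/6 = -1/6
S = -7/48
C² = P²·S² = 49/120 ; C = -0.639010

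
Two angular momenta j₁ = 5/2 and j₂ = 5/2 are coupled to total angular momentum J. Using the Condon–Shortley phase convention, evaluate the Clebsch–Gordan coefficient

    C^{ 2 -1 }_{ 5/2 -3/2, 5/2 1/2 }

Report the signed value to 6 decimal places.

+√(1/7) ≈ +0.377964

j₁+j₂−J=3  J+j₁−j₂=2  J−j₁+j₂=2  j₁+j₂+J+1=8
(j₁±m₁, j₂±m₂, J±M) = (1,4,3,2,1,3)
P² = 36/7
sum k=2..3:
  [2] +1/4 = 1/4
  [3] −1/12 = -1/12
S = 1/6
C² = P²·S² = 1/7 ; C = +0.377964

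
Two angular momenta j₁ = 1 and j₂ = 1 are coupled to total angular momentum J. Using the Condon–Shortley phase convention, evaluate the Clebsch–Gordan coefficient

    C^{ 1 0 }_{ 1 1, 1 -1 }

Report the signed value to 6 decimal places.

j₁+j₂−J=1  J+j₁−j₂=1  J−j₁+j₂=1  j₁+j₂+J+1=4
(j₁±m₁, j₂±m₂, J±M) = (2,0,0,2,1,1)
P² = 1/2
sum k=0..0:
  [0] +1/1 = 1
S = 1
C² = P²·S² = 1/2 ; C = +0.707107

+0.707107  (= +√(1/2))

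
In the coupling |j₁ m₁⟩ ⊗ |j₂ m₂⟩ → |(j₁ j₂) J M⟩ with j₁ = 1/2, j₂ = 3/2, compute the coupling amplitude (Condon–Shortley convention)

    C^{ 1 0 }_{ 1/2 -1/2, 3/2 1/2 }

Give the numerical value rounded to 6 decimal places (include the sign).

−√(1/2) ≈ -0.707107

j₁+j₂−J=1  J+j₁−j₂=0  J−j₁+j₂=2  j₁+j₂+J+1=4
(j₁±m₁, j₂±m₂, J±M) = (0,1,2,1,1,1)
P² = 1/2
sum k=1..1:
  [1] −1/1 = -1
S = -1
C² = P²·S² = 1/2 ; C = -0.707107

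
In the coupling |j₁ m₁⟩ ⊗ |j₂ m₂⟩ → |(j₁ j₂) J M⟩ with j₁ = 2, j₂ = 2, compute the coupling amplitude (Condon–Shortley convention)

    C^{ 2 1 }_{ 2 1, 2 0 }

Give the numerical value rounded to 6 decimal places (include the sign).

−√(1/14) ≈ -0.267261

j₁+j₂−J=2  J+j₁−j₂=2  J−j₁+j₂=2  j₁+j₂+J+1=7
(j₁±m₁, j₂±m₂, J±M) = (3,1,2,2,3,1)
P² = 8/7
sum k=0..1:
  [0] +1/4 = 1/4
  [1] −1/2 = -1/2
S = -1/4
C² = P²·S² = 1/14 ; C = -0.267261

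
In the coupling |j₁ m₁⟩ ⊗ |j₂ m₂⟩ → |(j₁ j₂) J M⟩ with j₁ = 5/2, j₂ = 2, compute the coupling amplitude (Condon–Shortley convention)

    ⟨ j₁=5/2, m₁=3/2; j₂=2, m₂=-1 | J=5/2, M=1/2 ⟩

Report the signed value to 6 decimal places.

j₁+j₂−J=2  J+j₁−j₂=3  J−j₁+j₂=2  j₁+j₂+J+1=8
(j₁±m₁, j₂±m₂, J±M) = (4,1,1,3,3,2)
P² = 216/35
sum k=0..1:
  [0] +1/4 = 1/4
  [1] −1/12 = -1/12
S = 1/6
C² = P²·S² = 6/35 ; C = +0.414039

+√(6/35) ≈ +0.414039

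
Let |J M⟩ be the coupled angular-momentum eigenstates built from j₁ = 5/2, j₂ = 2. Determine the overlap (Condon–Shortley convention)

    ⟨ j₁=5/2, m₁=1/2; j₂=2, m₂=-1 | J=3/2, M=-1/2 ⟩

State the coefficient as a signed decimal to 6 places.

triangle: 3!*2!*1!/7! = 12/5040
(j±m)!: 3!*2!*1!*3!*1!*2! = 144
prefactor² = (2J+1)*Δ*N² = 48/35
  k=0: +1/(0!*3!*2!*1!*0!*0!) = 1/12
  k=1: −1/(1!*2!*1!*0!*1!*1!) = -1/2
Σ = -5/12  ⇒  CG² = 48/35*(-5/12)² = 5/21
CG = −√(5/21) = -0.487950

-0.487950  (= −√(5/21))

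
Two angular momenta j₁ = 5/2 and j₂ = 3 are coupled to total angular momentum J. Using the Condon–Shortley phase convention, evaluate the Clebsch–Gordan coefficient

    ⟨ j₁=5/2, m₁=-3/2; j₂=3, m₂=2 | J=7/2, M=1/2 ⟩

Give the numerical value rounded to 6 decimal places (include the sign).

triangle: 2!*3!*4!/10! = 288/3628800
(j±m)!: 1!*4!*5!*1!*4!*3! = 414720
prefactor² = (2J+1)*Δ*N² = 9216/35
  k=1: −1/(1!*1!*3!*4!*0!*0!) = -1/144
  k=2: +1/(2!*0!*2!*3!*1!*1!) = 1/24
Σ = 5/144  ⇒  CG² = 9216/35*5/144² = 20/63
CG = +√(20/63) = +0.563436

+√(20/63) ≈ +0.563436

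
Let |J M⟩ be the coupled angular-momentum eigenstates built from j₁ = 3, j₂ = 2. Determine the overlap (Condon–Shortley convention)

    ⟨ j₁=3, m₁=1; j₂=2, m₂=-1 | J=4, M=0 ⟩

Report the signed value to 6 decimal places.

√[9·1!5!3!/10! · 4!2!1!3!4!4!] = √(10368/35)
  +(−1)^0/∏(0,1,2,1,3,2)! = 1/24  (running 1/24)
  +(−1)^1/∏(1,0,1,0,4,3)! = -1/144  (running 5/144)
⟨..|..⟩ = √(10368/35)·(5/144) = +0.597614

+0.597614  (= +√(5/14))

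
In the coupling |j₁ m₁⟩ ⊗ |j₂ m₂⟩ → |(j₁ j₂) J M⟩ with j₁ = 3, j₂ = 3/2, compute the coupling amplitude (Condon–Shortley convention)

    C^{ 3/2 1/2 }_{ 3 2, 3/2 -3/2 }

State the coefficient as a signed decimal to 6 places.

√[4·3!3!0!/7! · 5!1!0!3!2!1!] = √(288/7)
  +(−1)^0/∏(0,3,1,0,2,0)! = 1/12  (running 1/12)
⟨..|..⟩ = √(288/7)·(1/12) = +0.534522

+√(2/7) = +0.534522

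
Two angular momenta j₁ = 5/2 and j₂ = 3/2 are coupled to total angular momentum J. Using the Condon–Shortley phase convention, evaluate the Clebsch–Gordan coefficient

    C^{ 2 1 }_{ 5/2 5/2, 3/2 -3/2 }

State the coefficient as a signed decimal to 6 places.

triangle: 2!·3!·1!/7! = 12/5040
(j±m)!: 5!·0!·0!·3!·3!·1! = 4320
prefactor² = (2J+1)·Δ·N² = 360/7
  k=0: +1/(0!·2!·0!·0!·3!·1!) = 1/12
Σ = 1/12  ⇒  CG² = 360/7·1/12² = 5/14
CG = +√(5/14) = +0.597614

+√(5/14) ≈ +0.597614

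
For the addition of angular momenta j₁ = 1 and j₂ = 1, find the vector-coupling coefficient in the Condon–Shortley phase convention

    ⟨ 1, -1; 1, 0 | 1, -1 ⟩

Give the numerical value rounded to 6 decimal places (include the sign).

-0.707107  (= −√(1/2))

j₁+j₂−J=1  J+j₁−j₂=1  J−j₁+j₂=1  j₁+j₂+J+1=4
(j₁±m₁, j₂±m₂, J±M) = (0,2,1,1,0,2)
P² = 1/2
sum k=1..1:
  [1] −1/1 = -1
S = -1
C² = P²·S² = 1/2 ; C = -0.707107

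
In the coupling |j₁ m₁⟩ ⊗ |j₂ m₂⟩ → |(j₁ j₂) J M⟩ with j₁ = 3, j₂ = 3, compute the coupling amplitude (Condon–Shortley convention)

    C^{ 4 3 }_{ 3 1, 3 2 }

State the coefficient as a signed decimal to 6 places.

j₁+j₂−J=2  J+j₁−j₂=4  J−j₁+j₂=4  j₁+j₂+J+1=11
(j₁±m₁, j₂±m₂, J±M) = (4,2,5,1,7,1)
P² = 82944/11
sum k=1..2:
  [1] −1/144 = -1/144
  [2] +1/288 = 1/288
S = -1/288
C² = P²·S² = 1/11 ; C = -0.301511

-0.301511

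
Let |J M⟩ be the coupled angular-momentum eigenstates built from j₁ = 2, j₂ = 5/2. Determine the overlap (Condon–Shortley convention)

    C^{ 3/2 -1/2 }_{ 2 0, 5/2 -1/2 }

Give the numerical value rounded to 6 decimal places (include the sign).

−√(2/35) ≈ -0.239046

triangle: 3!·1!·2!/7! = 12/5040
(j±m)!: 2!·2!·2!·3!·1!·2! = 96
prefactor² = (2J+1)·Δ·N² = 32/35
  k=1: −1/(1!·2!·1!·1!·0!·1!) = -1/2
  k=2: +1/(2!·1!·0!·0!·1!·2!) = 1/4
Σ = -1/4  ⇒  CG² = 32/35·(-1/4)² = 2/35
CG = −√(2/35) = -0.239046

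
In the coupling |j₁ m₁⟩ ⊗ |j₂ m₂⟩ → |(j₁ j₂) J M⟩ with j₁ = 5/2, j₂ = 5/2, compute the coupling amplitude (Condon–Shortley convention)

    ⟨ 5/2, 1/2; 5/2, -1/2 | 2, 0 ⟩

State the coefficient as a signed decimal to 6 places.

√[5·3!2!2!/8! · 3!2!2!3!2!2!] = √(12/7)
  +(−1)^0/∏(0,3,2,2,0,0)! = 1/24  (running 1/24)
  +(−1)^1/∏(1,2,1,1,1,1)! = -1/2  (running -11/24)
  +(−1)^2/∏(2,1,0,0,2,2)! = 1/8  (running -1/3)
⟨..|..⟩ = √(12/7)·(-1/3) = -0.436436

-0.436436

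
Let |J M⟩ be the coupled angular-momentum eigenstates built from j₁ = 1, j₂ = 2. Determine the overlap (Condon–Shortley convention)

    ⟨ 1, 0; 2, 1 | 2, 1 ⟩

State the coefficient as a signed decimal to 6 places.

√[5·1!1!3!/6! · 1!1!3!1!3!1!] = √(3/2)
  +(−1)^0/∏(0,1,1,3,0,0)! = 1/6  (running 1/6)
  +(−1)^1/∏(1,0,0,2,1,1)! = -1/2  (running -1/3)
⟨..|..⟩ = √(3/2)·(-1/3) = -0.408248

−√(1/6) ≈ -0.408248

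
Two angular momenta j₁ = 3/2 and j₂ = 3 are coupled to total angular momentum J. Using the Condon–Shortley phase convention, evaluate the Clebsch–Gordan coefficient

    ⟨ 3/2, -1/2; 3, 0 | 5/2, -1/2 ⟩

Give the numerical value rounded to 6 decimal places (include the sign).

triangle: 2!×1!×4!/8! = 48/40320
(j±m)!: 1!×2!×3!×3!×2!×3! = 864
prefactor² = (2J+1)×Δ×N² = 216/35
  k=1: −1/(1!×1!×1!×2!×0!×2!) = -1/4
  k=2: +1/(2!×0!×0!×1!×1!×3!) = 1/12
Σ = -1/6  ⇒  CG² = 216/35×(-1/6)² = 6/35
CG = −√(6/35) = -0.414039

-0.414039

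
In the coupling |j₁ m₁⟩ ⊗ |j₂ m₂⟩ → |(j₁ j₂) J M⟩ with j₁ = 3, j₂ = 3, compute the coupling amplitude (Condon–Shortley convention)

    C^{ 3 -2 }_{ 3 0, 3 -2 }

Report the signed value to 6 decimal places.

j₁+j₂−J=3  J+j₁−j₂=3  J−j₁+j₂=3  j₁+j₂+J+1=10
(j₁±m₁, j₂±m₂, J±M) = (3,3,1,5,1,5)
P² = 216
sum k=0..1:
  [0] +1/72 = 1/72
  [1] −1/24 = -1/24
S = -1/36
C² = P²·S² = 1/6 ; C = -0.408248

−√(1/6) ≈ -0.408248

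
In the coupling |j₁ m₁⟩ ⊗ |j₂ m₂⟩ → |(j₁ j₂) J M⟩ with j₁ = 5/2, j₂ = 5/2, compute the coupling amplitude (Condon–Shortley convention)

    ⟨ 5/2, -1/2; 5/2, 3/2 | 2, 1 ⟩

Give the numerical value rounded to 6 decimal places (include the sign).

j₁+j₂−J=3  J+j₁−j₂=2  J−j₁+j₂=2  j₁+j₂+J+1=8
(j₁±m₁, j₂±m₂, J±M) = (2,3,4,1,3,1)
P² = 36/7
sum k=2..3:
  [2] +1/4 = 1/4
  [3] −1/12 = -1/12
S = 1/6
C² = P²·S² = 1/7 ; C = +0.377964

+0.377964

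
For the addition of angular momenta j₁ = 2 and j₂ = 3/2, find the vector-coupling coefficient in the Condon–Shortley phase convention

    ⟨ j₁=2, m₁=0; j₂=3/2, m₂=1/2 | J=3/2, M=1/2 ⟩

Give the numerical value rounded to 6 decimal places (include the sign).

j₁+j₂−J=2  J+j₁−j₂=2  J−j₁+j₂=1  j₁+j₂+J+1=6
(j₁±m₁, j₂±m₂, J±M) = (2,2,2,1,2,1)
P² = 16/45
sum k=1..2:
  [1] −1/1 = -1
  [2] +1/4 = 1/4
S = -3/4
C² = P²·S² = 1/5 ; C = -0.447214

-0.447214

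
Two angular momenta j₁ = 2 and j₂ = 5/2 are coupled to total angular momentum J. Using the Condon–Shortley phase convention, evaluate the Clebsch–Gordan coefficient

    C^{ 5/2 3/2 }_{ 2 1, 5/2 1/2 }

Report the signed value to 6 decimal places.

j₁+j₂−J=2  J+j₁−j₂=2  J−j₁+j₂=3  j₁+j₂+J+1=8
(j₁±m₁, j₂±m₂, J±M) = (3,1,3,2,4,1)
P² = 216/35
sum k=0..1:
  [0] +1/12 = 1/12
  [1] −1/4 = -1/4
S = -1/6
C² = P²·S² = 6/35 ; C = -0.414039

-0.414039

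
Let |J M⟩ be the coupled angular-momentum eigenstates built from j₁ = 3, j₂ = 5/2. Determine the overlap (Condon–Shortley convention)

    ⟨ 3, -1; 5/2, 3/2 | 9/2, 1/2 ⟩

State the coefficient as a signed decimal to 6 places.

-0.594588  (= −√(35/99))

triangle: 1!·5!·4!/11! = 2880/39916800
(j±m)!: 2!·4!·4!·1!·5!·4! = 3317760
prefactor² = (2J+1)·Δ·N² = 184320/77
  k=0: +1/(0!·1!·4!·4!·1!·0!) = 1/576
  k=1: −1/(1!·0!·3!·3!·2!·1!) = -1/72
Σ = -7/576  ⇒  CG² = 184320/77·(-7/576)² = 35/99
CG = −√(35/99) = -0.594588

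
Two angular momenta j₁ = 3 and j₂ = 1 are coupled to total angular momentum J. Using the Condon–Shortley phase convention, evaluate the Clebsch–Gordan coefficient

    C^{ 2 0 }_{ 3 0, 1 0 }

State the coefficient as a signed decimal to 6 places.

√[5·2!4!0!/7! · 3!3!1!1!2!2!] = √(48/7)
  +(−1)^1/∏(1,1,2,0,2,0)! = -1/4  (running -1/4)
⟨..|..⟩ = √(48/7)·(-1/4) = -0.654654

-0.654654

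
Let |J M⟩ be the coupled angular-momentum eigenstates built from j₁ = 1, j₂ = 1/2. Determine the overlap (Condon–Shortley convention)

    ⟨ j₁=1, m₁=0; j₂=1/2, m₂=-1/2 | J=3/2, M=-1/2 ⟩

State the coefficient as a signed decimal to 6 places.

triangle: 0!×2!×1!/4! = 2/24
(j±m)!: 1!×1!×0!×1!×1!×2! = 2
prefactor² = (2J+1)×Δ×N² = 2/3
  k=0: +1/(0!×0!×1!×0!×1!×1!) = 1
Σ = 1  ⇒  CG² = 2/3×1² = 2/3
CG = +√(2/3) = +0.816497

+0.816497  (= +√(2/3))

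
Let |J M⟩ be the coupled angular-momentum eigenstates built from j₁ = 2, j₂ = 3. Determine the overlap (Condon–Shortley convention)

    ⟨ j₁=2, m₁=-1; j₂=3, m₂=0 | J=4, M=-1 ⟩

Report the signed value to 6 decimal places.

triangle: 1!*3!*5!/10! = 720/3628800
(j±m)!: 1!*3!*3!*3!*3!*5! = 155520
prefactor² = (2J+1)*Δ*N² = 1944/7
  k=0: +1/(0!*1!*3!*3!*0!*2!) = 1/72
  k=1: −1/(1!*0!*2!*2!*1!*3!) = -1/24
Σ = -1/36  ⇒  CG² = 1944/7*(-1/36)² = 3/14
CG = −√(3/14) = -0.462910

−√(3/14) ≈ -0.462910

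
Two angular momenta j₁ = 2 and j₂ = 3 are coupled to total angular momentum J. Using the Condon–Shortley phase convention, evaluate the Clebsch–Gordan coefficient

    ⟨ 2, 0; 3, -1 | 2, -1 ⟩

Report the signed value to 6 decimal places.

√[5·3!1!3!/8! · 2!2!2!4!1!3!] = √(36/7)
  +(−1)^1/∏(1,2,1,1,0,2)! = -1/4  (running -1/4)
  +(−1)^2/∏(2,1,0,0,1,3)! = 1/12  (running -1/6)
⟨..|..⟩ = √(36/7)·(-1/6) = -0.377964

−√(1/7) ≈ -0.377964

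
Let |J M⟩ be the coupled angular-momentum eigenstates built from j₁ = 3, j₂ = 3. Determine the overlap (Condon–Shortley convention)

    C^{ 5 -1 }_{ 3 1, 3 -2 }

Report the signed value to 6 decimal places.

√[11·1!5!5!/12! · 4!2!1!5!4!6!] = √(230400/7)
  +(−1)^0/∏(0,1,2,1,3,4)! = 1/288  (running 1/288)
  +(−1)^1/∏(1,0,1,0,4,5)! = -1/2880  (running 1/320)
⟨..|..⟩ = √(230400/7)·(1/320) = +0.566947

+0.566947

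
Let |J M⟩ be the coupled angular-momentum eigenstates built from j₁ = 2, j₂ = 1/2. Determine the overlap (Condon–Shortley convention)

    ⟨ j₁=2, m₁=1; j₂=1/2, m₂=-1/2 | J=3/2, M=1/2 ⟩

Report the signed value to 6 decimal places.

+√(3/5) ≈ +0.774597

√[4·1!3!0!/5! · 3!1!0!1!2!1!] = √(12/5)
  +(−1)^0/∏(0,1,1,0,2,0)! = 1/2  (running 1/2)
⟨..|..⟩ = √(12/5)·(1/2) = +0.774597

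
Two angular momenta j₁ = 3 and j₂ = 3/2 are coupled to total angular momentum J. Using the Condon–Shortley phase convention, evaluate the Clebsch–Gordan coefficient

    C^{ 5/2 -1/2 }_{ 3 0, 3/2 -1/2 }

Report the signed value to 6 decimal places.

-0.414039

triangle: 2!×4!×1!/8! = 48/40320
(j±m)!: 3!×3!×1!×2!×2!×3! = 864
prefactor² = (2J+1)×Δ×N² = 216/35
  k=0: +1/(0!×2!×3!×1!×1!×0!) = 1/12
  k=1: −1/(1!×1!×2!×0!×2!×1!) = -1/4
Σ = -1/6  ⇒  CG² = 216/35×(-1/6)² = 6/35
CG = −√(6/35) = -0.414039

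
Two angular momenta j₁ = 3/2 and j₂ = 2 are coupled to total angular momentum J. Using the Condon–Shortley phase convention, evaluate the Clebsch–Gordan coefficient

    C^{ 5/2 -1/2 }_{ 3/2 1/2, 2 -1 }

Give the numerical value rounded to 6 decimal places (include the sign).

j₁+j₂−J=1  J+j₁−j₂=2  J−j₁+j₂=3  j₁+j₂+J+1=7
(j₁±m₁, j₂±m₂, J±M) = (2,1,1,3,2,3)
P² = 72/35
sum k=0..1:
  [0] +1/2 = 1/2
  [1] −1/12 = -1/12
S = 5/12
C² = P²·S² = 5/14 ; C = +0.597614

+0.597614  (= +√(5/14))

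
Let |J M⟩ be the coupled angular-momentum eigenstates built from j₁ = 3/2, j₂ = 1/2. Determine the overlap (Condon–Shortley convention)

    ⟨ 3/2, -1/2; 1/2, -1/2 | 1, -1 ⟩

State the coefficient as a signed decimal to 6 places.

+√(1/4) ≈ +0.500000

√[3·1!2!0!/4! · 1!2!0!1!0!2!] = √(1)
  +(−1)^0/∏(0,1,2,0,0,0)! = 1/2  (running 1/2)
⟨..|..⟩ = √(1)·(1/2) = +0.500000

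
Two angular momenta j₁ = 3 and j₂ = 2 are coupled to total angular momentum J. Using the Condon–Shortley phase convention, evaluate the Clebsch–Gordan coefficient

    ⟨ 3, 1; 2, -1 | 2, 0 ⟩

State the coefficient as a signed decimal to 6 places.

triangle: 3!*3!*1!/8! = 36/40320
(j±m)!: 4!*2!*1!*3!*2!*2! = 1152
prefactor² = (2J+1)*Δ*N² = 36/7
  k=0: +1/(0!*3!*2!*1!*1!*0!) = 1/12
  k=1: −1/(1!*2!*1!*0!*2!*1!) = -1/4
Σ = -1/6  ⇒  CG² = 36/7*(-1/6)² = 1/7
CG = −√(1/7) = -0.377964

−√(1/7) ≈ -0.377964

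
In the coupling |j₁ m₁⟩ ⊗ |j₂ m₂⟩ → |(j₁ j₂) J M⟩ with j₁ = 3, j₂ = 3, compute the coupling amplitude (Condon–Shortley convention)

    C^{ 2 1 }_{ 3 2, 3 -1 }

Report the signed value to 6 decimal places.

√[5·4!2!2!/9! · 5!1!2!4!3!1!] = √(320/7)
  +(−1)^0/∏(0,4,1,2,1,0)! = 1/48  (running 1/48)
  +(−1)^1/∏(1,3,0,1,2,1)! = -1/12  (running -1/16)
⟨..|..⟩ = √(320/7)·(-1/16) = -0.422577

-0.422577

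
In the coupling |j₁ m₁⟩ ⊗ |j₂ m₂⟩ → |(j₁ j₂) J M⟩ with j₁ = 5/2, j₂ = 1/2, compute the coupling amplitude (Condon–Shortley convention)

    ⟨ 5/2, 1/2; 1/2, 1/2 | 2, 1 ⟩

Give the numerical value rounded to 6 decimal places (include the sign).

-0.577350

√[5·1!4!0!/6! · 3!2!1!0!3!1!] = √(12)
  +(−1)^1/∏(1,0,1,0,3,0)! = -1/6  (running -1/6)
⟨..|..⟩ = √(12)·(-1/6) = -0.577350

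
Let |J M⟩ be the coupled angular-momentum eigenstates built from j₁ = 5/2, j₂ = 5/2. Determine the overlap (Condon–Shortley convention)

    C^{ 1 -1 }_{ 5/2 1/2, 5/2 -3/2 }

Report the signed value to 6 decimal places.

j₁+j₂−J=4  J+j₁−j₂=1  J−j₁+j₂=1  j₁+j₂+J+1=7
(j₁±m₁, j₂±m₂, J±M) = (3,2,1,4,0,2)
P² = 288/35
sum k=1..1:
  [1] −1/6 = -1/6
S = -1/6
C² = P²·S² = 8/35 ; C = -0.478091

-0.478091  (= −√(8/35))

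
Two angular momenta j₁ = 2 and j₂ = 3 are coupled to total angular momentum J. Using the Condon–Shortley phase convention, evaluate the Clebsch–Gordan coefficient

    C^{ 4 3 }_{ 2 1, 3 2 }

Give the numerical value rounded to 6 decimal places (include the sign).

triangle: 1!×3!×5!/10! = 720/3628800
(j±m)!: 3!×1!×5!×1!×7!×1! = 3628800
prefactor² = (2J+1)×Δ×N² = 6480
  k=0: +1/(0!×1!×1!×5!×2!×0!) = 1/240
  k=1: −1/(1!×0!×0!×4!×3!×1!) = -1/144
Σ = -1/360  ⇒  CG² = 6480×(-1/360)² = 1/20
CG = −√(1/20) = -0.223607

−√(1/20) ≈ -0.223607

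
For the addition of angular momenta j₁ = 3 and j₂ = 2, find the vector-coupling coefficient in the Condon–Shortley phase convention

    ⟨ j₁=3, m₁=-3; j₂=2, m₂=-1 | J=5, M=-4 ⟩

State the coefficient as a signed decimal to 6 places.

+0.632456  (= +√(2/5))

triangle: 0!·6!·4!/11! = 17280/39916800
(j±m)!: 0!·6!·1!·3!·1!·9! = 1567641600
prefactor² = (2J+1)·Δ·N² = 7464960
  k=0: +1/(0!·0!·6!·1!·0!·3!) = 1/4320
Σ = 1/4320  ⇒  CG² = 7464960·1/4320² = 2/5
CG = +√(2/5) = +0.632456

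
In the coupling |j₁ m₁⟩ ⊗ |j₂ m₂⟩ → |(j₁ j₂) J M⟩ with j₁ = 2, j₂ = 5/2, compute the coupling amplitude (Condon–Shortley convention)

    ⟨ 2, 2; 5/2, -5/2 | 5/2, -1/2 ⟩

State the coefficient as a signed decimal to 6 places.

+√(3/14) = +0.462910

√[6·2!2!3!/8! · 4!0!0!5!2!3!] = √(864/7)
  +(−1)^0/∏(0,2,0,0,2,3)! = 1/24  (running 1/24)
⟨..|..⟩ = √(864/7)·(1/24) = +0.462910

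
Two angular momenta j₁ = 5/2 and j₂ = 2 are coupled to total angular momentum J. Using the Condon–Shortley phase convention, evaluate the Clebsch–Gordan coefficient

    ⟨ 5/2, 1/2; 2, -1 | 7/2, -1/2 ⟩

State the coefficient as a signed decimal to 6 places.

√[8·1!4!3!/9! · 3!2!1!3!3!4!] = √(1152/35)
  +(−1)^0/∏(0,1,2,1,2,2)! = 1/8  (running 1/8)
  +(−1)^1/∏(1,0,1,0,3,3)! = -1/36  (running 7/72)
⟨..|..⟩ = √(1152/35)·(7/72) = +0.557773

+√(14/45) ≈ +0.557773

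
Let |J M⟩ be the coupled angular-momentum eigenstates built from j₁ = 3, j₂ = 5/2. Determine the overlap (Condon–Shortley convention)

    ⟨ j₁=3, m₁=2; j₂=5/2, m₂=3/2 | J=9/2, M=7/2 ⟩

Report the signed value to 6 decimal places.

+√(1/99) ≈ +0.100504

√[10·1!5!4!/11! · 5!1!4!1!8!1!] = √(921600/11)
  +(−1)^0/∏(0,1,1,4,4,0)! = 1/576  (running 1/576)
  +(−1)^1/∏(1,0,0,3,5,1)! = -1/720  (running 1/2880)
⟨..|..⟩ = √(921600/11)·(1/2880) = +0.100504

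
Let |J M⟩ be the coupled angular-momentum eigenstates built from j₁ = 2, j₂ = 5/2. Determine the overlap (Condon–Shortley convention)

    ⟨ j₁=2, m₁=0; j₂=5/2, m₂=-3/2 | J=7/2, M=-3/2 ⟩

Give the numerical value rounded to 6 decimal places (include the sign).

+√(2/7) = +0.534522

j₁+j₂−J=1  J+j₁−j₂=3  J−j₁+j₂=4  j₁+j₂+J+1=9
(j₁±m₁, j₂±m₂, J±M) = (2,2,1,4,2,5)
P² = 512/7
sum k=0..1:
  [0] +1/12 = 1/12
  [1] −1/48 = -1/48
S = 1/16
C² = P²·S² = 2/7 ; C = +0.534522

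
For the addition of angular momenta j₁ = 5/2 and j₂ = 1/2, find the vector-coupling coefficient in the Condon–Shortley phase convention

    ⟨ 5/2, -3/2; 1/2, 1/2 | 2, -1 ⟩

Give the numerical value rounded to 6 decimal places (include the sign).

-0.816497

√[5·1!4!0!/6! · 1!4!1!0!1!3!] = √(24)
  +(−1)^1/∏(1,0,3,0,1,0)! = -1/6  (running -1/6)
⟨..|..⟩ = √(24)·(-1/6) = -0.816497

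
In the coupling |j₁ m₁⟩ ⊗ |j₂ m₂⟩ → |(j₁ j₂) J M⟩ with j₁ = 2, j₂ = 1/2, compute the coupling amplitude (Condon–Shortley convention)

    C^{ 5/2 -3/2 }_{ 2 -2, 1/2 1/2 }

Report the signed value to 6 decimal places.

j₁+j₂−J=0  J+j₁−j₂=4  J−j₁+j₂=1  j₁+j₂+J+1=6
(j₁±m₁, j₂±m₂, J±M) = (0,4,1,0,1,4)
P² = 576/5
sum k=0..0:
  [0] +1/24 = 1/24
S = 1/24
C² = P²·S² = 1/5 ; C = +0.447214

+0.447214  (= +√(1/5))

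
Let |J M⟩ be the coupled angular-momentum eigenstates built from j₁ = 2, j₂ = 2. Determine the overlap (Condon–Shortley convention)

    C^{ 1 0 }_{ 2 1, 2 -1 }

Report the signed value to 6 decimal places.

-0.316228  (= −√(1/10))

√[3·3!1!1!/6! · 3!1!1!3!1!1!] = √(9/10)
  +(−1)^0/∏(0,3,1,1,0,0)! = 1/6  (running 1/6)
  +(−1)^1/∏(1,2,0,0,1,1)! = -1/2  (running -1/3)
⟨..|..⟩ = √(9/10)·(-1/3) = -0.316228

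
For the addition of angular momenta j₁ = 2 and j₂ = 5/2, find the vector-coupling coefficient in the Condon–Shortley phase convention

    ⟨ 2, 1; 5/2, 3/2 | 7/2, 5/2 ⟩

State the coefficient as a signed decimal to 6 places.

√[8·1!3!4!/9! · 3!1!4!1!6!1!] = √(2304/7)
  +(−1)^0/∏(0,1,1,4,2,0)! = 1/48  (running 1/48)
  +(−1)^1/∏(1,0,0,3,3,1)! = -1/36  (running -1/144)
⟨..|..⟩ = √(2304/7)·(-1/144) = -0.125988

−√(1/63) ≈ -0.125988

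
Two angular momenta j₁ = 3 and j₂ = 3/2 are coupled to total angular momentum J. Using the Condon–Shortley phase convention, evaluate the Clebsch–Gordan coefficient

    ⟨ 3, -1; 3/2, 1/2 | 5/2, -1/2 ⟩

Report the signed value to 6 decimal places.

-0.119523

j₁+j₂−J=2  J+j₁−j₂=4  J−j₁+j₂=1  j₁+j₂+J+1=8
(j₁±m₁, j₂±m₂, J±M) = (2,4,2,1,2,3)
P² = 288/35
sum k=1..2:
  [1] −1/6 = -1/6
  [2] +1/8 = 1/8
S = -1/24
C² = P²·S² = 1/70 ; C = -0.119523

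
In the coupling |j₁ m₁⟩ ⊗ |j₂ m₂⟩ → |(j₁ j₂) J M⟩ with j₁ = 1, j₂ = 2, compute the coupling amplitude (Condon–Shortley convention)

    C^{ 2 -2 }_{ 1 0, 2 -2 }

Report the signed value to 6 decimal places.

j₁+j₂−J=1  J+j₁−j₂=1  J−j₁+j₂=3  j₁+j₂+J+1=6
(j₁±m₁, j₂±m₂, J±M) = (1,1,0,4,0,4)
P² = 24
sum k=0..0:
  [0] +1/6 = 1/6
S = 1/6
C² = P²·S² = 2/3 ; C = +0.816497

+√(2/3) ≈ +0.816497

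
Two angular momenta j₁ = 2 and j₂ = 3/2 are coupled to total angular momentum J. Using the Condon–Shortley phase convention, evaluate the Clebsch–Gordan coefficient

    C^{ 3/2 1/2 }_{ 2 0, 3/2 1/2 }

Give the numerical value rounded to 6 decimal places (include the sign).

−√(1/5) = -0.447214

triangle: 2!·2!·1!/6! = 4/720
(j±m)!: 2!·2!·2!·1!·2!·1! = 16
prefactor² = (2J+1)·Δ·N² = 16/45
  k=1: −1/(1!·1!·1!·1!·1!·0!) = -1
  k=2: +1/(2!·0!·0!·0!·2!·1!) = 1/4
Σ = -3/4  ⇒  CG² = 16/45·(-3/4)² = 1/5
CG = −√(1/5) = -0.447214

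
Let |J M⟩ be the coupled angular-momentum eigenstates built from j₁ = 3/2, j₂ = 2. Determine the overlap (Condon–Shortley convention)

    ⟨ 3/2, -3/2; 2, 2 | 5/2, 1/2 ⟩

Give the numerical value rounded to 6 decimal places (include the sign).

−√(6/35) = -0.414039

triangle: 1!·2!·3!/7! = 12/5040
(j±m)!: 0!·3!·4!·0!·3!·2! = 1728
prefactor² = (2J+1)·Δ·N² = 864/35
  k=1: −1/(1!·0!·2!·3!·0!·0!) = -1/12
Σ = -1/12  ⇒  CG² = 864/35·(-1/12)² = 6/35
CG = −√(6/35) = -0.414039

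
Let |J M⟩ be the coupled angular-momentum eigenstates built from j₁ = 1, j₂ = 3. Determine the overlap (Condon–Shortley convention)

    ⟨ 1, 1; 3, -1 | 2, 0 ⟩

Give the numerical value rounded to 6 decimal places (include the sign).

√[5·2!0!4!/7! · 2!0!2!4!2!2!] = √(128/7)
  +(−1)^0/∏(0,2,0,2,0,2)! = 1/8  (running 1/8)
⟨..|..⟩ = √(128/7)·(1/8) = +0.534522

+√(2/7) = +0.534522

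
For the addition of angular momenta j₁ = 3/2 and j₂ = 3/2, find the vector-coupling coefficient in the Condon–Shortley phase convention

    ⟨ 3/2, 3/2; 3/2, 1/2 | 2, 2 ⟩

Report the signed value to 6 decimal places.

√[5·1!2!2!/6! · 3!0!2!1!4!0!] = √(8)
  +(−1)^0/∏(0,1,0,2,2,0)! = 1/4  (running 1/4)
⟨..|..⟩ = √(8)·(1/4) = +0.707107

+√(1/2) = +0.707107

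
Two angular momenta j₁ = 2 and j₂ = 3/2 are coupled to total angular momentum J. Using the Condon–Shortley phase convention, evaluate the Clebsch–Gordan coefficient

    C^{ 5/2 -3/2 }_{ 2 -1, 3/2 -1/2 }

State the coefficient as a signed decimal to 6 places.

√[6·1!3!2!/7! · 1!3!1!2!1!4!] = √(144/35)
  +(−1)^0/∏(0,1,3,1,0,1)! = 1/6  (running 1/6)
  +(−1)^1/∏(1,0,2,0,1,2)! = -1/4  (running -1/12)
⟨..|..⟩ = √(144/35)·(-1/12) = -0.169031

-0.169031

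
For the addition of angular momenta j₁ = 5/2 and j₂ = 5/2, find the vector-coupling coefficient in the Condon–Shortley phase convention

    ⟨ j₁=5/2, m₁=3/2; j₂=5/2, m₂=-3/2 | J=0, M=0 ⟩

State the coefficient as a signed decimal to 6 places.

√[1·5!0!0!/6! · 4!1!1!4!0!0!] = √(96)
  +(−1)^1/∏(1,4,0,0,0,0)! = -1/24  (running -1/24)
⟨..|..⟩ = √(96)·(-1/24) = -0.408248

−√(1/6) ≈ -0.408248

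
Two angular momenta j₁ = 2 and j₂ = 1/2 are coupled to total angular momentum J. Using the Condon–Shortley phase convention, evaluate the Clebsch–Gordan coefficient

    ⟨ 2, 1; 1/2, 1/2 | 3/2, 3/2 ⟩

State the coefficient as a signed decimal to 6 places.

-0.447214  (= −√(1/5))

√[4·1!3!0!/5! · 3!1!1!0!3!0!] = √(36/5)
  +(−1)^1/∏(1,0,0,0,3,0)! = -1/6  (running -1/6)
⟨..|..⟩ = √(36/5)·(-1/6) = -0.447214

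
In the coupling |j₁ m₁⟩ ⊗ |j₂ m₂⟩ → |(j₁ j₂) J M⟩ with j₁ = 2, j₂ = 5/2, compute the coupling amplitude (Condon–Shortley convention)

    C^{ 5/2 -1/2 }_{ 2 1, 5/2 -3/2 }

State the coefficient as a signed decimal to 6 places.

+√(6/35) ≈ +0.414039

triangle: 2!*2!*3!/8! = 24/40320
(j±m)!: 3!*1!*1!*4!*2!*3! = 1728
prefactor² = (2J+1)*Δ*N² = 216/35
  k=0: +1/(0!*2!*1!*1!*1!*2!) = 1/4
  k=1: −1/(1!*1!*0!*0!*2!*3!) = -1/12
Σ = 1/6  ⇒  CG² = 216/35*1/6² = 6/35
CG = +√(6/35) = +0.414039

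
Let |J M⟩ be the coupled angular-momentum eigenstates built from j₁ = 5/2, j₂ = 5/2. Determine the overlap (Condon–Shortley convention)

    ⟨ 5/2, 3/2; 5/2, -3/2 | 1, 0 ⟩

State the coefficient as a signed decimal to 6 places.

−√(9/70) ≈ -0.358569

√[3·4!1!1!/7! · 4!1!1!4!1!1!] = √(288/35)
  +(−1)^0/∏(0,4,1,1,0,0)! = 1/24  (running 1/24)
  +(−1)^1/∏(1,3,0,0,1,1)! = -1/6  (running -1/8)
⟨..|..⟩ = √(288/35)·(-1/8) = -0.358569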